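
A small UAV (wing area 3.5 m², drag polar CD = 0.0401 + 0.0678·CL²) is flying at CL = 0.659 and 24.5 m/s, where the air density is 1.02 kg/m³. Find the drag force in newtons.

D = 74.5 N

CD = 0.0401 + 0.0678 × 0.659² = 0.06954
D = ½ρv²S·CD = ½ × 1.02 × 24.5² × 3.5 × 0.06954 = 74.5 N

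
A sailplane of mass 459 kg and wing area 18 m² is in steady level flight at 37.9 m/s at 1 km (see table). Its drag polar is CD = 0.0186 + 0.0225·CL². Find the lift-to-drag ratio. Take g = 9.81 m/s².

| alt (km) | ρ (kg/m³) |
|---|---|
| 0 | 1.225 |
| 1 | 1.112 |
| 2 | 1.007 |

L/D = 15.1

At 1 km, from the table: ρ = 1.112 kg/m³.
In steady level flight, lift balances weight: W = mg = 459 × 9.81 = 4502.8 N.
q = ½ρv² = ½ × 1.112 × 37.9² = 798.6 Pa.
CL = W/(q·S) = 4502.8 / (798.6 × 18) = 0.3132.
CD = 0.0186 + 0.0225 × 0.3132² = 0.02081.
L/D = CL/CD = 0.3132 / 0.02081 = 15.1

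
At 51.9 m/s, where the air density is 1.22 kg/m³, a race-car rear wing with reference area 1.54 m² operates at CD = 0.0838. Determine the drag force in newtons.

Dynamic pressure q = ½ρv² = ½ × 1.22 × 51.9² = 1643 Pa.
D = q·S·CD = 1643 × 1.54 × 0.0838 = 212 N

D = 212 N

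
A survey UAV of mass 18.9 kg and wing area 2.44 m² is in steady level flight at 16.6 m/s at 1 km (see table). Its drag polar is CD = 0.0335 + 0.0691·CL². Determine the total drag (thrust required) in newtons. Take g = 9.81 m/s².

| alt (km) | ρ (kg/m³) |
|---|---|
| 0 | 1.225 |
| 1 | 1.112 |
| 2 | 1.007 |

At 1 km, from the table: ρ = 1.112 kg/m³.
Weight W = mg = 18.9 × 9.81 = 185.41 N; in level flight L = W.
q = ½ρv² = ½ × 1.112 × 16.6² = 153.2 Pa.
CL = 2W/(ρv²S) = 2×185.41/(1.112×16.6²×2.44) = 0.496.
CD = 0.0335 + 0.0691 × 0.496² = 0.0505.
D = q·S·CD = 153.2 × 2.44 × 0.0505 = 18.88 N

D = 18.9 N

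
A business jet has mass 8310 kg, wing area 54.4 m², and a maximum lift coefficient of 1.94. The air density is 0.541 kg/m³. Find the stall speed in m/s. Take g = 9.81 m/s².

V_stall = 53.4 m/s

Weight W = mg = 8310 × 9.81 = 81520 N.
From L = ½ρV²S·CL,max = W: V_stall = √(2W/(ρSCL,max)) = √(2·81520/(0.541·54.4·1.94))
V_stall = √2856 = 53.4 m/s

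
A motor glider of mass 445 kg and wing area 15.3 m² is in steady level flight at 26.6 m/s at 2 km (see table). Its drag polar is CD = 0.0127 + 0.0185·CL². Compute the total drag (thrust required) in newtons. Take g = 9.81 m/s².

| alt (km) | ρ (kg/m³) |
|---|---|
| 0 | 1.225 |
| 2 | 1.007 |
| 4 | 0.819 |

At 2 km, from the table: ρ = 1.007 kg/m³.
Weight W = mg = 445 × 9.81 = 4365.4 N; in level flight L = W.
q = ½ρv² = ½ × 1.007 × 26.6² = 356.3 Pa.
Required CL = L/(qS) = 4365.4/(356.3·15.3) = 0.8009.
CD = 0.0127 + 0.0185 × 0.8009² = 0.02457.
D = q·S·CD = 356.3 × 15.3 × 0.02457 = 133.9 N

D = 134 N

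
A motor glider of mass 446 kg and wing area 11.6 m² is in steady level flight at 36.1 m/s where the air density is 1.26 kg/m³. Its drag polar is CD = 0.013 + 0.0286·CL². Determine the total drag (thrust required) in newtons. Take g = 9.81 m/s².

Weight W = mg = 446 × 9.81 = 4375.3 N; in level flight L = W.
q = ½ρv² = ½ × 1.26 × 36.1² = 821 Pa.
CL = 2W/(ρv²S) = 2×4375.3/(1.26×36.1²×11.6) = 0.4594.
CD = 0.013 + 0.0286 × 0.4594² = 0.01904.
D = q·S·CD = 821 × 11.6 × 0.01904 = 181.3 N

D = 181 N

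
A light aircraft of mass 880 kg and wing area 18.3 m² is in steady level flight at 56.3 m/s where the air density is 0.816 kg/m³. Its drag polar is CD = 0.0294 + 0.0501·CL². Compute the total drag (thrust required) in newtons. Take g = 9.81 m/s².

D = 854 N

Level flight ⇒ L = W = m·g = 880 × 9.81 = 8632.8 N.
q = ½ρv² = ½ × 0.816 × 56.3² = 1293 Pa.
Required CL = L/(qS) = 8632.8/(1293·18.3) = 0.3648.
CD = 0.0294 + 0.0501 × 0.3648² = 0.03607.
D = q·S·CD = 1293 × 18.3 × 0.03607 = 853.6 N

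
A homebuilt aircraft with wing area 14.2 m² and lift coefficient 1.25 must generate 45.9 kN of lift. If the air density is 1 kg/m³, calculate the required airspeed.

L = ½ρv²S·CL ⇒ v = √(2L/(ρ·S·CL))
v = √(2 × 45900 / (1 × 14.2 × 1.25)) = √5172 = 71.9 m/s

v = 71.9 m/s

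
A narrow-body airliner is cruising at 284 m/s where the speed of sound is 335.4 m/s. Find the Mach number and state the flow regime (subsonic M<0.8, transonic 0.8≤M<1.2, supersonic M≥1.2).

M = v/a = 284 / 335.4 = 0.847
M = 0.847 → transonic.

M = 0.847 (transonic)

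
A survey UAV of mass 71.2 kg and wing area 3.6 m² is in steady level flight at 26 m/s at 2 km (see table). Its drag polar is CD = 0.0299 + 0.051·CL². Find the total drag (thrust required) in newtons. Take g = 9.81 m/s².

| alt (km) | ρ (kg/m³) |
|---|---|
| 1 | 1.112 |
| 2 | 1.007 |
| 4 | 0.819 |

D = 56.9 N

At 2 km, from the table: ρ = 1.007 kg/m³.
Weight W = mg = 71.2 × 9.81 = 698.47 N; in level flight L = W.
q = ½ρv² = ½ × 1.007 × 26² = 340.4 Pa.
CL = W/(q·S) = 698.47 / (340.4 × 3.6) = 0.57.
CD = 0.0299 + 0.051 × 0.57² = 0.04647.
D = q·S·CD = 340.4 × 3.6 × 0.04647 = 56.94 N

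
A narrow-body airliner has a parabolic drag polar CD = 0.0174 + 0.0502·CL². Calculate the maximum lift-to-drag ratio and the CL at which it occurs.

For CD = CD0 + K·CL², (L/D)max occurs at CL* = √(CD0/K) and equals 1/(2√(K·CD0)).
(L/D)max = 1/(2√(0.0502 × 0.0174)) = 1/(2 × 0.02955) = 16.9
CL* = √(0.0174/0.0502) = 0.589

(L/D)max = 16.9, at CL = 0.589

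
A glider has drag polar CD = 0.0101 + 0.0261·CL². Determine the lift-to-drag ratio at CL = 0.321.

CD = 0.0101 + 0.0261 × 0.321² = 0.01279
L/D = CL/CD = 0.321 / 0.01279 = 25.1

L/D = 25.1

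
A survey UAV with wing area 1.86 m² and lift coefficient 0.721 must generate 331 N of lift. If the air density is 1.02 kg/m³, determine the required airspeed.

v = 22 m/s

L = ½ρv²S·CL ⇒ v = √(2L/(ρ·S·CL))
v = √(2 × 331 / (1.02 × 1.86 × 0.721)) = √484 = 22 m/s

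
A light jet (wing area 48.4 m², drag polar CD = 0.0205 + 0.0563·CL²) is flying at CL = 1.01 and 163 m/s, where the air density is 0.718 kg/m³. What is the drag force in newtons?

D = 36000 N

CD = 0.0205 + 0.0563 × 1.01² = 0.07793
D = ½ρv²S·CD = ½ × 0.718 × 163² × 48.4 × 0.07793 = 36000 N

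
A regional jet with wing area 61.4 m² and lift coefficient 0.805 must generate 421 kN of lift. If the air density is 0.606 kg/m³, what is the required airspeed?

v = 168 m/s

L = ½ρv²S·CL ⇒ v = √(2L/(ρ·S·CL))
v = √(2 × 4.21×10^5 / (0.606 × 61.4 × 0.805)) = √28110 = 168 m/s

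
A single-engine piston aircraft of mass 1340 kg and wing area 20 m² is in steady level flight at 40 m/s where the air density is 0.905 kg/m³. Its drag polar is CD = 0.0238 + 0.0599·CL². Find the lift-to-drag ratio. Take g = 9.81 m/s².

Weight W = mg = 1340 × 9.81 = 13145 N; in level flight L = W.
q = ½ρv² = ½ × 0.905 × 40² = 724 Pa.
Required CL = L/(qS) = 13145/(724·20) = 0.9078.
CD = 0.0238 + 0.0599 × 0.9078² = 0.07317.
L/D = CL/CD = 0.9078 / 0.07317 = 12.4

L/D = 12.4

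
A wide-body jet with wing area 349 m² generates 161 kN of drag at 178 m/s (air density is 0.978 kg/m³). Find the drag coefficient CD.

From D = ½ρv²S·CD, rearranging gives CD = 2D/(ρv²S).
CD = 2 × 1.61×10^5 / (0.978 × 178² × 349) = 0.0298

CD = 0.0298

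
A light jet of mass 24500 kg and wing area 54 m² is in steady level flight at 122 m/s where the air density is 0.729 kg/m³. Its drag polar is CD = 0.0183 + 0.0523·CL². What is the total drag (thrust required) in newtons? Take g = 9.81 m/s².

D = 15700 N

Weight W = mg = 24500 × 9.81 = 2.4034×10^5 N; in level flight L = W.
Dynamic pressure q = 0.5 × 0.729 × 122² = 5425 Pa.
CL = 2W/(ρv²S) = 2×2.4034×10^5/(0.729×122²×54) = 0.8204.
CD = 0.0183 + 0.0523 × 0.8204² = 0.0535.
D = q·S·CD = 5425 × 54 × 0.0535 = 15670 N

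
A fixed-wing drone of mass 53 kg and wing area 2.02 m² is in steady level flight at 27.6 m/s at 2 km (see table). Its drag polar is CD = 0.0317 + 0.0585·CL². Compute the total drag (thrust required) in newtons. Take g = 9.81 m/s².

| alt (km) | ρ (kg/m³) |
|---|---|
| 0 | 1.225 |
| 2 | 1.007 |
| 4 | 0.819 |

D = 45 N

At 2 km, from the table: ρ = 1.007 kg/m³.
Level flight ⇒ L = W = m·g = 53 × 9.81 = 519.93 N.
Dynamic pressure q = 0.5 × 1.007 × 27.6² = 383.5 Pa.
CL = 2W/(ρv²S) = 2×519.93/(1.007×27.6²×2.02) = 0.6711.
CD = 0.0317 + 0.0585 × 0.6711² = 0.05805.
D = q·S·CD = 383.5 × 2.02 × 0.05805 = 44.97 N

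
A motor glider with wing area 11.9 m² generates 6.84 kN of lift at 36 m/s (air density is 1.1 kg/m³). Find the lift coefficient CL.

From L = ½ρv²S·CL, rearranging gives CL = 2L/(ρv²S).
CL = 2 × 6840 / (1.1 × 36² × 11.9) = 0.806

CL = 0.806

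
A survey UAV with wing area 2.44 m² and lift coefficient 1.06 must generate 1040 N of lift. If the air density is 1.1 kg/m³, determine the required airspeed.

L = ½ρv²S·CL ⇒ v = √(2L/(ρ·S·CL))
v = √(2 × 1040 / (1.1 × 2.44 × 1.06)) = √731.1 = 27 m/s

v = 27 m/s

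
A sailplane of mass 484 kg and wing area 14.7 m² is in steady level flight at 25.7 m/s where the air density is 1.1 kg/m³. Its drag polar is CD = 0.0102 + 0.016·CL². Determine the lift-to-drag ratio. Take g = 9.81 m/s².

Level flight ⇒ L = W = m·g = 484 × 9.81 = 4748 N.
q = ½ρv² = ½ × 1.1 × 25.7² = 363.3 Pa.
CL = W/(q·S) = 4748 / (363.3 × 14.7) = 0.8891.
CD = 0.0102 + 0.016 × 0.8891² = 0.02285.
L/D = CL/CD = 0.8891 / 0.02285 = 38.9

L/D = 38.9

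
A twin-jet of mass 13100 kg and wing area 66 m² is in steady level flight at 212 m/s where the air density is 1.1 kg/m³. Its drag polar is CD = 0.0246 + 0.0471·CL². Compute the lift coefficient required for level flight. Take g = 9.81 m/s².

CL = 0.0788

In steady level flight, lift balances weight: W = mg = 13100 × 9.81 = 1.2851×10^5 N.
Dynamic pressure q = 0.5 × 1.1 × 212² = 24720 Pa.
Required CL = L/(qS) = 1.2851×10^5/(24720·66) = 0.07877.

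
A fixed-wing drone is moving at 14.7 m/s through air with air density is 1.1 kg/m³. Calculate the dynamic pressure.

q = 119 Pa

q = ½ρv² = ½ × 1.1 × 14.7² = 119 Pa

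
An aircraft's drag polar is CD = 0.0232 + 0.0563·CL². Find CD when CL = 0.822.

CD = 0.0232 + 0.0563 × 0.822² = 0.0232 + 0.03804 = 0.0612

CD = 0.0612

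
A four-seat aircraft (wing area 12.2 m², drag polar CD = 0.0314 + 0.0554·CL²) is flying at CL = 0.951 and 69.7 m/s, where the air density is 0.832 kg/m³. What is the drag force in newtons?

D = 2010 N

CD = 0.0314 + 0.0554 × 0.951² = 0.0815
D = ½ρv²S·CD = ½ × 0.832 × 69.7² × 12.2 × 0.0815 = 2010 N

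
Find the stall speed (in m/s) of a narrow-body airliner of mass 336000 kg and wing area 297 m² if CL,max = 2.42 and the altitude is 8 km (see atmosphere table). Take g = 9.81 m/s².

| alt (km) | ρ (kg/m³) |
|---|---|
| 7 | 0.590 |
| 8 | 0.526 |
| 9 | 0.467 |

At 8 km, from the table: ρ = 0.526 kg/m³.
At stall, lift equals weight: L = W = m·g = 336000 × 9.81 = 3.296×10^6 N.
V_stall = √(2W/(ρ·S·CL,max)) = √(2 × 3.296×10^6 / (0.526 × 297 × 2.42))
V_stall = √17440 = 132 m/s

V_stall = 132 m/s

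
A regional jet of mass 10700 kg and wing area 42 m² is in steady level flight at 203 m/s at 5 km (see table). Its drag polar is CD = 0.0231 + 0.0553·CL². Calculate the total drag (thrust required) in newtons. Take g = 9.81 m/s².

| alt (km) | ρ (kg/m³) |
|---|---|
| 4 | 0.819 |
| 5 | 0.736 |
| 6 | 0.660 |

At 5 km, from the table: ρ = 0.736 kg/m³.
In steady level flight, lift balances weight: W = mg = 10700 × 9.81 = 1.0497×10^5 N.
q = ½ρv² = ½ × 0.736 × 203² = 15160 Pa.
CL = 2W/(ρv²S) = 2×1.0497×10^5/(0.736×203²×42) = 0.1648.
CD = 0.0231 + 0.0553 × 0.1648² = 0.0246.
D = q·S·CD = 15160 × 42 × 0.0246 = 15670 N

D = 15700 N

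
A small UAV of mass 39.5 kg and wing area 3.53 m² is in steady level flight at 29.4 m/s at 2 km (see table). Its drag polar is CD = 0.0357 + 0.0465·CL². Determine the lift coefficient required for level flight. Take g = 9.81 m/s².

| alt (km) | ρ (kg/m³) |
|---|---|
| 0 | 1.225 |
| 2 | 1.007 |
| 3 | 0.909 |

CL = 0.252

At 2 km, from the table: ρ = 1.007 kg/m³.
In steady level flight, lift balances weight: W = mg = 39.5 × 9.81 = 387.5 N.
Dynamic pressure q = 0.5 × 1.007 × 29.4² = 435.2 Pa.
CL = W/(q·S) = 387.5 / (435.2 × 3.53) = 0.2522.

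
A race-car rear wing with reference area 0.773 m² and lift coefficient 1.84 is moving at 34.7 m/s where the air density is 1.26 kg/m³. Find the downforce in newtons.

L = ½ρv²S·CL = ½ × 1.26 × 34.7² × 0.773 × 1.84 = 1080 N

L = 1080 N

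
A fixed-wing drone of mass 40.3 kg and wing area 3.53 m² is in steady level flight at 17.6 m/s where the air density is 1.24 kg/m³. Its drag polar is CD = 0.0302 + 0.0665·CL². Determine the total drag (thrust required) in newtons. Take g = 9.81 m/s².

D = 35.8 N

In steady level flight, lift balances weight: W = mg = 40.3 × 9.81 = 395.34 N.
q = ½ρv² = ½ × 1.24 × 17.6² = 192.1 Pa.
CL = 2W/(ρv²S) = 2×395.34/(1.24×17.6²×3.53) = 0.5832.
CD = 0.0302 + 0.0665 × 0.5832² = 0.05281.
D = q·S·CD = 192.1 × 3.53 × 0.05281 = 35.81 N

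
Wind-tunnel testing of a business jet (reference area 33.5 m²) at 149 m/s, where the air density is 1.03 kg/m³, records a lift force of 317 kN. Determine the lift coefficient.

From L = ½ρv²S·CL, rearranging gives CL = 2L/(ρv²S).
CL = 2 × 3.17×10^5 / (1.03 × 149² × 33.5) = 0.828

CL = 0.828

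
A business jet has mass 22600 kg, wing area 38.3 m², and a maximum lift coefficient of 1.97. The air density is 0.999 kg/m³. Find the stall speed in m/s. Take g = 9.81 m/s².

At stall, lift equals weight: L = W = m·g = 22600 × 9.81 = 2.217×10^5 N.
V_stall = √(2W/(ρ·S·CL,max)) = √(2 × 2.217×10^5 / (0.999 × 38.3 × 1.97))
V_stall = √5883 = 76.7 m/s

V_stall = 76.7 m/s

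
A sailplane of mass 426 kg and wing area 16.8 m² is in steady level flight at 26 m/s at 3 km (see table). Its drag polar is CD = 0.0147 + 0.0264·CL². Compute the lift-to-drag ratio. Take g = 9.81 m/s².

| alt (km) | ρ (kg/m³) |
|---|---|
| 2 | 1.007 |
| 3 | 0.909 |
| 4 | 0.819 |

L/D = 25.3

At 3 km, from the table: ρ = 0.909 kg/m³.
Weight W = mg = 426 × 9.81 = 4179.1 N; in level flight L = W.
q = ½ρv² = ½ × 0.909 × 26² = 307.2 Pa.
CL = 2W/(ρv²S) = 2×4179.1/(0.909×26²×16.8) = 0.8096.
CD = 0.0147 + 0.0264 × 0.8096² = 0.03201.
L/D = CL/CD = 0.8096 / 0.03201 = 25.3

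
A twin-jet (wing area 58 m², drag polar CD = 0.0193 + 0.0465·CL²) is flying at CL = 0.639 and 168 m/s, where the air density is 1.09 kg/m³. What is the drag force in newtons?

CD = 0.0193 + 0.0465 × 0.639² = 0.03829
D = ½ρv²S·CD = ½ × 1.09 × 168² × 58 × 0.03829 = 34200 N

D = 34200 N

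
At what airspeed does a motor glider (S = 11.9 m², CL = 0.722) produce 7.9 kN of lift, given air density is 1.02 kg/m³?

L = ½ρv²S·CL ⇒ v = √(2L/(ρ·S·CL))
v = √(2 × 7900 / (1.02 × 11.9 × 0.722)) = √1803 = 42.5 m/s

v = 42.5 m/s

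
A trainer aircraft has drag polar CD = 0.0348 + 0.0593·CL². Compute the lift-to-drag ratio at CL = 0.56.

CD = 0.0348 + 0.0593 × 0.56² = 0.0534
L/D = CL/CD = 0.56 / 0.0534 = 10.5

L/D = 10.5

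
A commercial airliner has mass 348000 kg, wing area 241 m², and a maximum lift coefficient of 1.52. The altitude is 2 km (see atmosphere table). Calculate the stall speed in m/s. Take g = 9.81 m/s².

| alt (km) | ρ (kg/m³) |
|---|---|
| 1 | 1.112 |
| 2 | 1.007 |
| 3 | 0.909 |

At 2 km, from the table: ρ = 1.007 kg/m³.
Stall occurs when L = W at CL,max. W = mg = 348000 × 9.81 = 3.414×10^6 N.
From L = ½ρV²S·CL,max = W: V_stall = √(2W/(ρSCL,max)) = √(2·3.414×10^6/(1.007·241·1.52))
V_stall = √18510 = 136 m/s

V_stall = 136 m/s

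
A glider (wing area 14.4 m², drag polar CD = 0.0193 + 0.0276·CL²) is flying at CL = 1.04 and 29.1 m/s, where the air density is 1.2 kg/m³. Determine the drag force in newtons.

D = 360 N

CD = 0.0193 + 0.0276 × 1.04² = 0.04915
D = ½ρv²S·CD = ½ × 1.2 × 29.1² × 14.4 × 0.04915 = 360 N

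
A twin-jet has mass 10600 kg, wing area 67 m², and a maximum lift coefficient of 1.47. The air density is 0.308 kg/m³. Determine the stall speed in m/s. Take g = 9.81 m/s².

Stall occurs when L = W at CL,max. W = mg = 10600 × 9.81 = 1.04×10^5 N.
From L = ½ρV²S·CL,max = W: V_stall = √(2W/(ρSCL,max)) = √(2·1.04×10^5/(0.308·67·1.47))
V_stall = √6856 = 82.8 m/s

V_stall = 82.8 m/s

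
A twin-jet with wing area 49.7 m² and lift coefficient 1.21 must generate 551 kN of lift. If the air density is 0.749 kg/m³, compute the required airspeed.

L = ½ρv²S·CL ⇒ v = √(2L/(ρ·S·CL))
v = √(2 × 5.51×10^5 / (0.749 × 49.7 × 1.21)) = √24470 = 156 m/s

v = 156 m/s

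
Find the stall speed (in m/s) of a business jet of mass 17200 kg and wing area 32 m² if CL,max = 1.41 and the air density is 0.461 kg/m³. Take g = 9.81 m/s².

V_stall = 127 m/s

Stall occurs when L = W at CL,max. W = mg = 17200 × 9.81 = 1.687×10^5 N.
From L = ½ρV²S·CL,max = W: V_stall = √(2W/(ρSCL,max)) = √(2·1.687×10^5/(0.461·32·1.41))
V_stall = √16220 = 127 m/s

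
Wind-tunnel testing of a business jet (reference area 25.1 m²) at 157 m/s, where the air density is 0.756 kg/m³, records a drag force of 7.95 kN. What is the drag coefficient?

CD = 0.034

From D = ½ρv²S·CD, rearranging gives CD = 2D/(ρv²S).
CD = 2 × 7950 / (0.756 × 157² × 25.1) = 0.034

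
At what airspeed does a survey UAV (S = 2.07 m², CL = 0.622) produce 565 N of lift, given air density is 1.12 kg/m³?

v = 28 m/s

L = ½ρv²S·CL ⇒ v = √(2L/(ρ·S·CL))
v = √(2 × 565 / (1.12 × 2.07 × 0.622)) = √783.6 = 28 m/s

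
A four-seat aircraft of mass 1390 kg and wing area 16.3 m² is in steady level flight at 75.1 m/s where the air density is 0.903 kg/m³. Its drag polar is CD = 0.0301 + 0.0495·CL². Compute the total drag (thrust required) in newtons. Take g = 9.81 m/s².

In steady level flight, lift balances weight: W = mg = 1390 × 9.81 = 13636 N.
q = ½ρv² = ½ × 0.903 × 75.1² = 2546 Pa.
Required CL = L/(qS) = 13636/(2546·16.3) = 0.3285.
CD = 0.0301 + 0.0495 × 0.3285² = 0.03544.
D = q·S·CD = 2546 × 16.3 × 0.03544 = 1471 N

D = 1470 N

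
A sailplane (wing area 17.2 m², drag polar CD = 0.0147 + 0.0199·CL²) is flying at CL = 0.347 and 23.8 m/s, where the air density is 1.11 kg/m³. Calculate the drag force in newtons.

CD = 0.0147 + 0.0199 × 0.347² = 0.0171
D = ½ρv²S·CD = ½ × 1.11 × 23.8² × 17.2 × 0.0171 = 92.4 N

D = 92.4 N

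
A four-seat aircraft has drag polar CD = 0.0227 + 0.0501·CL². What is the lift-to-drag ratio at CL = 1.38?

CD = 0.0227 + 0.0501 × 1.38² = 0.1181
L/D = CL/CD = 1.38 / 0.1181 = 11.7

L/D = 11.7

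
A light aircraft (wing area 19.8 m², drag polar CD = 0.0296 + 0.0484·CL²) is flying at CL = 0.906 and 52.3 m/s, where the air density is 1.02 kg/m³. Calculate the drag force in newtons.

CD = 0.0296 + 0.0484 × 0.906² = 0.06933
D = ½ρv²S·CD = ½ × 1.02 × 52.3² × 19.8 × 0.06933 = 1910 N

D = 1910 N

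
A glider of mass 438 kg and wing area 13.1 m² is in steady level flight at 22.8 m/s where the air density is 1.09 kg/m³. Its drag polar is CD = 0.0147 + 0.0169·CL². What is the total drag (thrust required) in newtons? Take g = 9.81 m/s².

D = 139 N

Weight W = mg = 438 × 9.81 = 4296.8 N; in level flight L = W.
q = ½ρv² = ½ × 1.09 × 22.8² = 283.3 Pa.
Required CL = L/(qS) = 4296.8/(283.3·13.1) = 1.158.
CD = 0.0147 + 0.0169 × 1.158² = 0.03735.
D = q·S·CD = 283.3 × 13.1 × 0.03735 = 138.6 N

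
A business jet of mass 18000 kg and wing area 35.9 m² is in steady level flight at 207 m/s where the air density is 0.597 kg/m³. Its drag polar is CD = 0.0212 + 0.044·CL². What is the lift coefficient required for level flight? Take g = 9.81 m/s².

CL = 0.385

In steady level flight, lift balances weight: W = mg = 18000 × 9.81 = 1.7658×10^5 N.
Dynamic pressure q = 0.5 × 0.597 × 207² = 12790 Pa.
CL = 2W/(ρv²S) = 2×1.7658×10^5/(0.597×207²×35.9) = 0.3846.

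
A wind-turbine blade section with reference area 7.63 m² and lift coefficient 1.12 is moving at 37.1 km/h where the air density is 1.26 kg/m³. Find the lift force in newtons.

Convert speed: v = 37.1 km/h ÷ 3.6 = 10.31 m/s.
Dynamic pressure q = ½ρv² = ½ × 1.26 × 10.31² = 66.91 Pa.
L = q·S·CL = 66.91 × 7.63 × 1.12 = 572 N

L = 572 N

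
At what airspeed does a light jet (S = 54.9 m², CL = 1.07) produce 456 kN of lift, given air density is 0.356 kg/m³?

v = 209 m/s

L = ½ρv²S·CL ⇒ v = √(2L/(ρ·S·CL))
v = √(2 × 4.56×10^5 / (0.356 × 54.9 × 1.07)) = √43610 = 209 m/s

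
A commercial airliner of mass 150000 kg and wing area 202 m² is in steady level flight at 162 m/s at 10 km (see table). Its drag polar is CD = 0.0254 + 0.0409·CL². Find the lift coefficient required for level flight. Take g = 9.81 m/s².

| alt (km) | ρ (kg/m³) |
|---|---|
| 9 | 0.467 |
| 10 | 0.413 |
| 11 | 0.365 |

At 10 km, from the table: ρ = 0.413 kg/m³.
Weight W = mg = 150000 × 9.81 = 1.4715×10^6 N; in level flight L = W.
Dynamic pressure q = 0.5 × 0.413 × 162² = 5419 Pa.
Required CL = L/(qS) = 1.4715×10^6/(5419·202) = 1.344.

CL = 1.34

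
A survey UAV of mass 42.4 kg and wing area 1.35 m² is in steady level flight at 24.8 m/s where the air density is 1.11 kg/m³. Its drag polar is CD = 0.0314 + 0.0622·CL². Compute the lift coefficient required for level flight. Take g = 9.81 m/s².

Level flight ⇒ L = W = m·g = 42.4 × 9.81 = 415.94 N.
q = ½ρv² = ½ × 1.11 × 24.8² = 341.3 Pa.
CL = 2W/(ρv²S) = 2×415.94/(1.11×24.8²×1.35) = 0.9026.

CL = 0.903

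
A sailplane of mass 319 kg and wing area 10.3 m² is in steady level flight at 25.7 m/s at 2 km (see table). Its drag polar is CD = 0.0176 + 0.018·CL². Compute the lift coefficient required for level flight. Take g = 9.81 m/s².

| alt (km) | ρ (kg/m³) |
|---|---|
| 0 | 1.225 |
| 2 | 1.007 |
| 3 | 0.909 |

CL = 0.914

At 2 km, from the table: ρ = 1.007 kg/m³.
Level flight ⇒ L = W = m·g = 319 × 9.81 = 3129.4 N.
Dynamic pressure q = 0.5 × 1.007 × 25.7² = 332.6 Pa.
CL = W/(q·S) = 3129.4 / (332.6 × 10.3) = 0.9136.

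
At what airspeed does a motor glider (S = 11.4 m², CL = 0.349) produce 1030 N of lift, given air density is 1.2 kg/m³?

v = 20.8 m/s

L = ½ρv²S·CL ⇒ v = √(2L/(ρ·S·CL))
v = √(2 × 1030 / (1.2 × 11.4 × 0.349)) = √431.5 = 20.8 m/s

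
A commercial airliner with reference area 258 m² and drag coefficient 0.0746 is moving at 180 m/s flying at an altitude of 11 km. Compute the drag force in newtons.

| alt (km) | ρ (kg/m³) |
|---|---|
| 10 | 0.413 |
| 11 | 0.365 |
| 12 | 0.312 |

At 11 km, from the table: ρ = 0.365 kg/m³.
D = ½ρv²S·CD = ½ × 0.365 × 180² × 258 × 0.0746 = 1.14×10^5 N ≈ 114 kN

D = 1.14×10^5 N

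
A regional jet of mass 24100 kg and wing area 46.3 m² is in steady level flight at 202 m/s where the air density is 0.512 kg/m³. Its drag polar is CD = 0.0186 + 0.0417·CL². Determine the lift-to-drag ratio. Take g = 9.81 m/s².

L/D = 17.1

Weight W = mg = 24100 × 9.81 = 2.3642×10^5 N; in level flight L = W.
Dynamic pressure q = 0.5 × 0.512 × 202² = 10450 Pa.
CL = W/(q·S) = 2.3642×10^5 / (10450 × 46.3) = 0.4888.
CD = 0.0186 + 0.0417 × 0.4888² = 0.02856.
L/D = CL/CD = 0.4888 / 0.02856 = 17.1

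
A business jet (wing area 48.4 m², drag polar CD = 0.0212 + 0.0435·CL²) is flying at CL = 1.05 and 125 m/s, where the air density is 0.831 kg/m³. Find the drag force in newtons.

D = 21700 N

CD = 0.0212 + 0.0435 × 1.05² = 0.06916
D = ½ρv²S·CD = ½ × 0.831 × 125² × 48.4 × 0.06916 = 21700 N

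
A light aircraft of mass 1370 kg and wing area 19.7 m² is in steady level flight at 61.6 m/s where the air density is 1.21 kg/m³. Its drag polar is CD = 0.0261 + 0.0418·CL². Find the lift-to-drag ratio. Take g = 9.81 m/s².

L/D = 9.98

Weight W = mg = 1370 × 9.81 = 13440 N; in level flight L = W.
Dynamic pressure q = 0.5 × 1.21 × 61.6² = 2296 Pa.
Required CL = L/(qS) = 13440/(2296·19.7) = 0.2972.
CD = 0.0261 + 0.0418 × 0.2972² = 0.02979.
L/D = CL/CD = 0.2972 / 0.02979 = 9.98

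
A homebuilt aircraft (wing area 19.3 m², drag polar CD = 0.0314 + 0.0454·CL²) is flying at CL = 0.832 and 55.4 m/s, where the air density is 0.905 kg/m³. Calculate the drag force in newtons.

D = 1680 N

CD = 0.0314 + 0.0454 × 0.832² = 0.06283
D = ½ρv²S·CD = ½ × 0.905 × 55.4² × 19.3 × 0.06283 = 1680 N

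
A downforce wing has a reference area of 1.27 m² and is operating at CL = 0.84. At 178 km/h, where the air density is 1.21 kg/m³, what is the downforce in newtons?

Convert speed: v = 178 km/h ÷ 3.6 = 49.44 m/s.
Dynamic pressure q = ½ρv² = ½ × 1.21 × 49.44² = 1479 Pa.
L = q·S·CL = 1479 × 1.27 × 0.84 = 1580 N

L = 1580 N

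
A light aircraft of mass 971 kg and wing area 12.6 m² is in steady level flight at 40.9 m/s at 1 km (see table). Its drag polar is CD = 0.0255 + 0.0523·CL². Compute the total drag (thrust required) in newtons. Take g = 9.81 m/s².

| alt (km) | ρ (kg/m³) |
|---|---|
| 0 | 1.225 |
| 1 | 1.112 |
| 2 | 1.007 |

D = 704 N

At 1 km, from the table: ρ = 1.112 kg/m³.
Weight W = mg = 971 × 9.81 = 9525.5 N; in level flight L = W.
Dynamic pressure q = 0.5 × 1.112 × 40.9² = 930.1 Pa.
CL = W/(q·S) = 9525.5 / (930.1 × 12.6) = 0.8128.
CD = 0.0255 + 0.0523 × 0.8128² = 0.06005.
D = q·S·CD = 930.1 × 12.6 × 0.06005 = 703.8 N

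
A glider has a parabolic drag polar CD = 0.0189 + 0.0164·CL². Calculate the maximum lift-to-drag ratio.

For CD = CD0 + K·CL², (L/D)max occurs at CL* = √(CD0/K) and equals 1/(2√(K·CD0)).
(L/D)max = 1/(2√(0.0164 × 0.0189)) = 1/(2 × 0.01761) = 28.4

(L/D)max = 28.4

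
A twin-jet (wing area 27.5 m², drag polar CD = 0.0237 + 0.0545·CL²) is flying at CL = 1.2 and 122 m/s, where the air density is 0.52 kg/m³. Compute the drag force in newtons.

CD = 0.0237 + 0.0545 × 1.2² = 0.1022
D = ½ρv²S·CD = ½ × 0.52 × 122² × 27.5 × 0.1022 = 10900 N

D = 10900 N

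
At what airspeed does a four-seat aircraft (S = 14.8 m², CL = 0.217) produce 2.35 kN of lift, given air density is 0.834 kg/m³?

v = 41.9 m/s

L = ½ρv²S·CL ⇒ v = √(2L/(ρ·S·CL))
v = √(2 × 2350 / (0.834 × 14.8 × 0.217)) = √1755 = 41.9 m/s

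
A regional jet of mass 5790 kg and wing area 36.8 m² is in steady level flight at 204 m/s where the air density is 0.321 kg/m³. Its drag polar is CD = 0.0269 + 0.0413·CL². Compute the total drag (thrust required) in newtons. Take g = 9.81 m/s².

D = 7150 N

Level flight ⇒ L = W = m·g = 5790 × 9.81 = 56800 N.
Dynamic pressure q = 0.5 × 0.321 × 204² = 6679 Pa.
CL = W/(q·S) = 56800 / (6679 × 36.8) = 0.2311.
CD = 0.0269 + 0.0413 × 0.2311² = 0.02911.
D = q·S·CD = 6679 × 36.8 × 0.02911 = 7154 N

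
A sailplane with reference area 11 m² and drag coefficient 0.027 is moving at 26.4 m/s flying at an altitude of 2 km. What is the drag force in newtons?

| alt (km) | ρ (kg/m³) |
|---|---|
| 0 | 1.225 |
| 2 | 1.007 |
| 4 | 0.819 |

At 2 km, from the table: ρ = 1.007 kg/m³.
D = ½ρv²S·CD = ½ × 1.007 × 26.4² × 11 × 0.027 = 104 N

D = 104 N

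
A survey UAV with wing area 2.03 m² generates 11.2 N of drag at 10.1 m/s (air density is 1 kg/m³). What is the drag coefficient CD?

CD = 0.108

From D = ½ρv²S·CD, rearranging gives CD = 2D/(ρv²S).
CD = 2 × 11.2 / (1 × 10.1² × 2.03) = 0.108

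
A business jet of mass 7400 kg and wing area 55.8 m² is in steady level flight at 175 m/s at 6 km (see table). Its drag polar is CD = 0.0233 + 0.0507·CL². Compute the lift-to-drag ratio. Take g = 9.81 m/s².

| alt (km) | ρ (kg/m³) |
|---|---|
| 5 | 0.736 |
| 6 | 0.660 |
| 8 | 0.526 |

At 6 km, from the table: ρ = 0.660 kg/m³.
Level flight ⇒ L = W = m·g = 7400 × 9.81 = 72594 N.
q = ½ρv² = ½ × 0.66 × 175² = 10110 Pa.
CL = W/(q·S) = 72594 / (10110 × 55.8) = 0.1287.
CD = 0.0233 + 0.0507 × 0.1287² = 0.02414.
L/D = CL/CD = 0.1287 / 0.02414 = 5.33

L/D = 5.33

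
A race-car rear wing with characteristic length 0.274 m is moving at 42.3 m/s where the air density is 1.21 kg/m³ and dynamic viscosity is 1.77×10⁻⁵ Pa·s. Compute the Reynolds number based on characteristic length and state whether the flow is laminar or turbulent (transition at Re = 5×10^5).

Re = 7.92×10^5 (turbulent)

Re = ρ·v·c/μ = 1.21 × 42.3 × 0.274 / (1.77×10⁻⁵) = 7.92×10^5
Since 7.92×10^5 > 5×10^5, the flow is turbulent.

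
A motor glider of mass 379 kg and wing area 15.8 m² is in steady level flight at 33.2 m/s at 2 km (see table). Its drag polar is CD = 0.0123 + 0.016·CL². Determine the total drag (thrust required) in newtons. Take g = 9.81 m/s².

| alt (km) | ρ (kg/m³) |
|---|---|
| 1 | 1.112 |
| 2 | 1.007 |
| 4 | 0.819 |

At 2 km, from the table: ρ = 1.007 kg/m³.
Weight W = mg = 379 × 9.81 = 3718 N; in level flight L = W.
q = ½ρv² = ½ × 1.007 × 33.2² = 555 Pa.
Required CL = L/(qS) = 3718/(555·15.8) = 0.424.
CD = 0.0123 + 0.016 × 0.424² = 0.01518.
D = q·S·CD = 555 × 15.8 × 0.01518 = 133.1 N

D = 133 N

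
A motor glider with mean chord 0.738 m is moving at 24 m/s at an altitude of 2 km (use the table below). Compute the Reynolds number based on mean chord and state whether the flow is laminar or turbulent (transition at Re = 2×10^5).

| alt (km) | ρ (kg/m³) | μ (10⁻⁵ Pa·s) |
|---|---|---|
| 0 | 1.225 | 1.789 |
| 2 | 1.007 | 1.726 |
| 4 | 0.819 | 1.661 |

Re = 1.03×10^6 (turbulent)

At 2 km, from the table: ρ = 1.007 kg/m³, μ = 1.726×10⁻⁵ Pa·s.
Re = ρ·v·c/μ = 1.007 × 24 × 0.738 / (1.726×10⁻⁵) = 1.03×10^6
Since 1.03×10^6 > 2×10^5, the flow is turbulent.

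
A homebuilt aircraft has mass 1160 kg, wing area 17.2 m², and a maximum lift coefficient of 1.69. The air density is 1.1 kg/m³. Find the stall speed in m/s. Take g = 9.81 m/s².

V_stall = 26.7 m/s

At stall, lift equals weight: L = W = m·g = 1160 × 9.81 = 11380 N.
From L = ½ρV²S·CL,max = W: V_stall = √(2W/(ρSCL,max)) = √(2·11380/(1.1·17.2·1.69))
V_stall = √711.8 = 26.7 m/s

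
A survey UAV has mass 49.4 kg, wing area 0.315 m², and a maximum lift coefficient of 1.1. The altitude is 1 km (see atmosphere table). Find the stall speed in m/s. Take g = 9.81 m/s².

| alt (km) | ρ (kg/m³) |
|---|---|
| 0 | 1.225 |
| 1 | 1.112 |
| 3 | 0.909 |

At 1 km, from the table: ρ = 1.112 kg/m³.
Weight W = mg = 49.4 × 9.81 = 484.6 N.
From L = ½ρV²S·CL,max = W: V_stall = √(2W/(ρSCL,max)) = √(2·484.6/(1.112·0.315·1.1))
V_stall = √2515 = 50.2 m/s

V_stall = 50.2 m/s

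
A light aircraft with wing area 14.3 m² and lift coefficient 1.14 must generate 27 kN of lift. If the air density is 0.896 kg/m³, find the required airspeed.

L = ½ρv²S·CL ⇒ v = √(2L/(ρ·S·CL))
v = √(2 × 27000 / (0.896 × 14.3 × 1.14)) = √3697 = 60.8 m/s

v = 60.8 m/s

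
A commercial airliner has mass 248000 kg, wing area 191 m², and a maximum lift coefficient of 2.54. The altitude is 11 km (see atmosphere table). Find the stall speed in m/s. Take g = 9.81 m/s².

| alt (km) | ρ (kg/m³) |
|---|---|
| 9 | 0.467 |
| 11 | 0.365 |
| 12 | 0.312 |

At 11 km, from the table: ρ = 0.365 kg/m³.
Stall occurs when L = W at CL,max. W = mg = 248000 × 9.81 = 2.433×10^6 N.
V_stall = √(2W/(ρ·S·CL,max)) = √(2 × 2.433×10^6 / (0.365 × 191 × 2.54))
V_stall = √27480 = 166 m/s

V_stall = 166 m/s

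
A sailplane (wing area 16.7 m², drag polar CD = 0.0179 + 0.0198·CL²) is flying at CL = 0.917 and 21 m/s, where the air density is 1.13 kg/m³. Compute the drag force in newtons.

D = 144 N

CD = 0.0179 + 0.0198 × 0.917² = 0.03455
D = ½ρv²S·CD = ½ × 1.13 × 21² × 16.7 × 0.03455 = 144 N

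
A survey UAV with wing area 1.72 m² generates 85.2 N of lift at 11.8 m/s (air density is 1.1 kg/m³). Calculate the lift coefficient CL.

From L = ½ρv²S·CL, rearranging gives CL = 2L/(ρv²S).
CL = 2 × 85.2 / (1.1 × 11.8² × 1.72) = 0.647

CL = 0.647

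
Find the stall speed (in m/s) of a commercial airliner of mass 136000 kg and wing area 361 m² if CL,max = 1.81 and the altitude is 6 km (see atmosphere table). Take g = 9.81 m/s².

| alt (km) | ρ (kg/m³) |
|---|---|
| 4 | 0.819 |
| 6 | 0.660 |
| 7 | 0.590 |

At 6 km, from the table: ρ = 0.660 kg/m³.
Weight W = mg = 136000 × 9.81 = 1.334×10^6 N.
V_stall = √(2W/(ρ·S·CL,max)) = √(2 × 1.334×10^6 / (0.66 × 361 × 1.81))
V_stall = √6187 = 78.7 m/s

V_stall = 78.7 m/s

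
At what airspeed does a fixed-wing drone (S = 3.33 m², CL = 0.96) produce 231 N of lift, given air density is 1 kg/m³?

L = ½ρv²S·CL ⇒ v = √(2L/(ρ·S·CL))
v = √(2 × 231 / (1 × 3.33 × 0.96)) = √144.5 = 12 m/s

v = 12 m/s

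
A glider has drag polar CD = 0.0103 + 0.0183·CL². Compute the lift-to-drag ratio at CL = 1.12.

CD = 0.0103 + 0.0183 × 1.12² = 0.03326
L/D = CL/CD = 1.12 / 0.03326 = 33.7

L/D = 33.7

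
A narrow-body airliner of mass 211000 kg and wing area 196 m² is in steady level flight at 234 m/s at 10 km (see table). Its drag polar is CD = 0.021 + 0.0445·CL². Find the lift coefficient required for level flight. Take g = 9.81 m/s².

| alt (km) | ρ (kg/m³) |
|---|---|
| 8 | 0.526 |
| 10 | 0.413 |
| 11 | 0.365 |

CL = 0.934

At 10 km, from the table: ρ = 0.413 kg/m³.
Level flight ⇒ L = W = m·g = 211000 × 9.81 = 2.0699×10^6 N.
Dynamic pressure q = 0.5 × 0.413 × 234² = 11310 Pa.
CL = W/(q·S) = 2.0699×10^6 / (11310 × 196) = 0.934.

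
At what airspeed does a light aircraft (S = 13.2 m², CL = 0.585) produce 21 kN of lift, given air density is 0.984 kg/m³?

L = ½ρv²S·CL ⇒ v = √(2L/(ρ·S·CL))
v = √(2 × 21000 / (0.984 × 13.2 × 0.585)) = √5527 = 74.3 m/s

v = 74.3 m/s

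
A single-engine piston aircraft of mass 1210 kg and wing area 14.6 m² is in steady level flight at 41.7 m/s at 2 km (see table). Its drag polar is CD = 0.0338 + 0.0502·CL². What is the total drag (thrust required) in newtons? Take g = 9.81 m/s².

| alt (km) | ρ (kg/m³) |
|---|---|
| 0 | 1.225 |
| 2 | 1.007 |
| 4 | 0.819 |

D = 985 N

At 2 km, from the table: ρ = 1.007 kg/m³.
Weight W = mg = 1210 × 9.81 = 11870 N; in level flight L = W.
q = ½ρv² = ½ × 1.007 × 41.7² = 875.5 Pa.
CL = 2W/(ρv²S) = 2×11870/(1.007×41.7²×14.6) = 0.9286.
CD = 0.0338 + 0.0502 × 0.9286² = 0.07709.
D = q·S·CD = 875.5 × 14.6 × 0.07709 = 985.4 N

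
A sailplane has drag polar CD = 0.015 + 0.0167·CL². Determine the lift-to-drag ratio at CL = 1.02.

CD = 0.015 + 0.0167 × 1.02² = 0.03237
L/D = CL/CD = 1.02 / 0.03237 = 31.5

L/D = 31.5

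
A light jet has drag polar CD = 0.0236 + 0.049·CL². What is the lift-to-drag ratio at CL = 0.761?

CD = 0.0236 + 0.049 × 0.761² = 0.05198
L/D = CL/CD = 0.761 / 0.05198 = 14.6

L/D = 14.6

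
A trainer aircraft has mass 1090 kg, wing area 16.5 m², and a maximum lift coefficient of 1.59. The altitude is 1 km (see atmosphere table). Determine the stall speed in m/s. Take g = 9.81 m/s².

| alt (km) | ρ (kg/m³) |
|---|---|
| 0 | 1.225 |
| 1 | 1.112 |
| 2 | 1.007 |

At 1 km, from the table: ρ = 1.112 kg/m³.
Weight W = mg = 1090 × 9.81 = 10690 N.
V_stall = √(2W/(ρ·S·CL,max)) = √(2 × 10690 / (1.112 × 16.5 × 1.59))
V_stall = √733.1 = 27.1 m/s

V_stall = 27.1 m/s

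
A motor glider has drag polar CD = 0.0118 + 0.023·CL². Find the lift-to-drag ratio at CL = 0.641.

L/D = 30.2

CD = 0.0118 + 0.023 × 0.641² = 0.02125
L/D = CL/CD = 0.641 / 0.02125 = 30.2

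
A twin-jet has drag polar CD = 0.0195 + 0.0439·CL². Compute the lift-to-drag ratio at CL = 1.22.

L/D = 14.4

CD = 0.0195 + 0.0439 × 1.22² = 0.08484
L/D = CL/CD = 1.22 / 0.08484 = 14.4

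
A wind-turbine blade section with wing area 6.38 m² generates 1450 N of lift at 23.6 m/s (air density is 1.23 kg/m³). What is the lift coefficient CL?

CL = 0.664

From L = ½ρv²S·CL, rearranging gives CL = 2L/(ρv²S).
CL = 2 × 1450 / (1.23 × 23.6² × 6.38) = 0.664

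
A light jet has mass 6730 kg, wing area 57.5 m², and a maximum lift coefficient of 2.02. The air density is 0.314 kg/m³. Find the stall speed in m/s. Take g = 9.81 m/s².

Weight W = mg = 6730 × 9.81 = 66020 N.
From L = ½ρV²S·CL,max = W: V_stall = √(2W/(ρSCL,max)) = √(2·66020/(0.314·57.5·2.02))
V_stall = √3620 = 60.2 m/s

V_stall = 60.2 m/s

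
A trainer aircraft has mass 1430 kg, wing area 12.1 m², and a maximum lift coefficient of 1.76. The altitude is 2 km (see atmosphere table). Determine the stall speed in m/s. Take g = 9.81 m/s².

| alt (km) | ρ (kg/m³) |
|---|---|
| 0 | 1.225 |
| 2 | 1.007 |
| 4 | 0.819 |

V_stall = 36.2 m/s

At 2 km, from the table: ρ = 1.007 kg/m³.
Weight W = mg = 1430 × 9.81 = 14030 N.
From L = ½ρV²S·CL,max = W: V_stall = √(2W/(ρSCL,max)) = √(2·14030/(1.007·12.1·1.76))
V_stall = √1308 = 36.2 m/s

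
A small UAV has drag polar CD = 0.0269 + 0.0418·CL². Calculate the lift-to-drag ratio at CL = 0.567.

L/D = 14.1

CD = 0.0269 + 0.0418 × 0.567² = 0.04034
L/D = CL/CD = 0.567 / 0.04034 = 14.1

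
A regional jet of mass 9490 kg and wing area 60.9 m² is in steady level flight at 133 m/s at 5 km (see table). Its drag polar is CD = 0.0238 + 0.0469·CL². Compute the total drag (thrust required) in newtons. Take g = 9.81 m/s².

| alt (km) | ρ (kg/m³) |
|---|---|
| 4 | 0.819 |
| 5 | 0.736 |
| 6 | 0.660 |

At 5 km, from the table: ρ = 0.736 kg/m³.
Level flight ⇒ L = W = m·g = 9490 × 9.81 = 93097 N.
q = ½ρv² = ½ × 0.736 × 133² = 6510 Pa.
Required CL = L/(qS) = 93097/(6510·60.9) = 0.2348.
CD = 0.0238 + 0.0469 × 0.2348² = 0.02639.
D = q·S·CD = 6510 × 60.9 × 0.02639 = 10460 N

D = 10500 N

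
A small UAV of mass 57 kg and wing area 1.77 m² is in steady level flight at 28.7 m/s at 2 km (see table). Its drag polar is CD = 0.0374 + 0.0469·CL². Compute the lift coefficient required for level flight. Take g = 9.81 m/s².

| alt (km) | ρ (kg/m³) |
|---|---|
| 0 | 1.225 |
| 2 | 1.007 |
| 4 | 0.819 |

CL = 0.762

At 2 km, from the table: ρ = 1.007 kg/m³.
In steady level flight, lift balances weight: W = mg = 57 × 9.81 = 559.17 N.
Dynamic pressure q = 0.5 × 1.007 × 28.7² = 414.7 Pa.
CL = 2W/(ρv²S) = 2×559.17/(1.007×28.7²×1.77) = 0.7617.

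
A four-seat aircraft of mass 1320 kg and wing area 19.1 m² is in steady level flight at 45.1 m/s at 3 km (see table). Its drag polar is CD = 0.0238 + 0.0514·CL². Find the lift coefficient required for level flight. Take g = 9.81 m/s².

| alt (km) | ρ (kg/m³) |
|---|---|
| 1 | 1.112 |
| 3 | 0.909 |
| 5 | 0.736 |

At 3 km, from the table: ρ = 0.909 kg/m³.
Weight W = mg = 1320 × 9.81 = 12949 N; in level flight L = W.
Dynamic pressure q = 0.5 × 0.909 × 45.1² = 924.5 Pa.
CL = 2W/(ρv²S) = 2×12949/(0.909×45.1²×19.1) = 0.7334.

CL = 0.733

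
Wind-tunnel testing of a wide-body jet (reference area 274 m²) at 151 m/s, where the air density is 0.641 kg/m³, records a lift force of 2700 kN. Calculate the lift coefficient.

From L = ½ρv²S·CL, rearranging gives CL = 2L/(ρv²S).
CL = 2 × 2.7×10^6 / (0.641 × 151² × 274) = 1.35

CL = 1.35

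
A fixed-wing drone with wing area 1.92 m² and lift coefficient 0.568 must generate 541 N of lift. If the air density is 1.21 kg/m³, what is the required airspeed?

L = ½ρv²S·CL ⇒ v = √(2L/(ρ·S·CL))
v = √(2 × 541 / (1.21 × 1.92 × 0.568)) = √820 = 28.6 m/s

v = 28.6 m/s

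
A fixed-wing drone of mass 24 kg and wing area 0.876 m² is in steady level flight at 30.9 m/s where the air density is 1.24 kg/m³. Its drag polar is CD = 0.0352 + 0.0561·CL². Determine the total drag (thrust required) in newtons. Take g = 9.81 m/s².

D = 24.3 N

Level flight ⇒ L = W = m·g = 24 × 9.81 = 235.44 N.
Dynamic pressure q = 0.5 × 1.24 × 30.9² = 592 Pa.
Required CL = L/(qS) = 235.44/(592·0.876) = 0.454.
CD = 0.0352 + 0.0561 × 0.454² = 0.04676.
D = q·S·CD = 592 × 0.876 × 0.04676 = 24.25 N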